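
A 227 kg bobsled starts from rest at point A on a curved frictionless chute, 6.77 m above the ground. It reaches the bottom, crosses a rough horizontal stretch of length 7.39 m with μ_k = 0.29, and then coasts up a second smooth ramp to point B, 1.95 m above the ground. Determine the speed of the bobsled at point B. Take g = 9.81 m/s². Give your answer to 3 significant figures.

v = 7.25 m/s

Energy at A: mgh₁ = (227)(9.81)(6.77) = 15076 J
Friction loss: W_f = μ_k mg d = 4772 J
At B: ½mv² + mgh₂ = mgh₁ − W_f
½mv² = 15076 − 4772 − 4342.4 = 5961.1 J
v = √(2 × 5961.1/227) = 7.247 m/s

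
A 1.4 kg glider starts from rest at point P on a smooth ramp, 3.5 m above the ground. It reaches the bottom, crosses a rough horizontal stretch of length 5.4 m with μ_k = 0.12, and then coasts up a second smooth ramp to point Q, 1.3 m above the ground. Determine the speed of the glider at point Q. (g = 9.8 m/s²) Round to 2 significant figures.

Energy at P: mgh₁ = (1.4)(9.8)(3.5) = 48.020 J
Friction loss: W_f = μ_k mg d = 8.891 J
At Q: ½mv² + mgh₂ = mgh₁ − W_f
½mv² = 48.020 − 8.891 − 17.836 = 21.293 J
v = √(2 × 21.293/1.4) = 5.515 m/s

v = 5.5 m/s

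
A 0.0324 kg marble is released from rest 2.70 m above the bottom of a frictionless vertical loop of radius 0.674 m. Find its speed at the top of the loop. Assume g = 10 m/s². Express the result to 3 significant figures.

v = 5.20 m/s

Energy conservation: mgh = ½mv_top² + mg(2r)
v_top² = 2g(h − 2r) = 2(10)(2.70 − 1.348) = 27.04
v_top = 5.200 m/s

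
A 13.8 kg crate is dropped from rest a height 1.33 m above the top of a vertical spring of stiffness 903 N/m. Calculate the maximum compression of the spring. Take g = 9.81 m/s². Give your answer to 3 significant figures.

Let x be the compression. The total drop is H + x, and the crate is instantaneously at rest at max compression, so energy conservation gives:
mg(H + x) = ½kx²
½(903)x² − (13.8)(9.81)x − (13.8)(9.81)(1.33) = 0
451.5x² − 135.4x − 180.1 = 0
x = [135.4 + √(18327 + 325175)]/(2 × 451.5) = 0.7990 m

x = 0.799 m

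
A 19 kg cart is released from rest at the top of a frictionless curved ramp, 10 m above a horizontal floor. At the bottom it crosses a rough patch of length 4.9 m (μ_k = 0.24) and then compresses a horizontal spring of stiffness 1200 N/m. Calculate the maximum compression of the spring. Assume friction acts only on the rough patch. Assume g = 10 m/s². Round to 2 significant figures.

Initial energy: E₁ = mgh = (19)(10)(10) = 1900.0 J
Friction removes W_f = μ_k mg d = (0.24)(19)(10)(4.9) = 223.4 J
Energy reaching the spring: E = 1900.0 − 223.4 = 1676.6 J
At max compression ½kx² = E ⇒ x = √(2E/k) = √(2 × 1676.6/1200) = 1.672 m

x = 1.7 m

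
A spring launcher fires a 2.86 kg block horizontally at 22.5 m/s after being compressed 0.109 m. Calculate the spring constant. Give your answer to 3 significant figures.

Energy stored in the spring equals the launch KE: ½kx² = ½mv²
k = mv²/x² = (2.86)(22.5)²/(0.109)² = 121865 N/m

k = 122000 N/m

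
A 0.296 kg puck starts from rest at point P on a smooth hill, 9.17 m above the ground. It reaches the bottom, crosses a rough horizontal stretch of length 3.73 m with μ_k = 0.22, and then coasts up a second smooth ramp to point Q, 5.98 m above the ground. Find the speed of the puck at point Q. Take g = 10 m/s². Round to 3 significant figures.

Energy at P: mgh₁ = (0.296)(10)(9.17) = 27.143 J
Friction loss: W_f = μ_k mg d = 2.429 J
At Q: ½mv² + mgh₂ = mgh₁ − W_f
½mv² = 27.143 − 2.429 − 17.701 = 7.0134 J
v = √(2 × 7.0134/0.296) = 6.884 m/s

v = 6.88 m/s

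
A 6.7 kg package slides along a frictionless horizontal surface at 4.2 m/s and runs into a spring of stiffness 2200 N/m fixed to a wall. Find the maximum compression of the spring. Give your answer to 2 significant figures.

Conservation of energy between contact and max compression: ½mv² = ½kx²
x = v√(m/k) = 4.2 × √(6.7/2200) = 0.2318 m

x = 0.23 m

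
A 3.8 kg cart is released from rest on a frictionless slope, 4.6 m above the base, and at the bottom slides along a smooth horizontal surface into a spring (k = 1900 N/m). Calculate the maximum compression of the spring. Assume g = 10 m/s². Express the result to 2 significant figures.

x = 0.43 m

Gravitational PE at the top equals spring PE at max compression: mgh = ½kx²
x = √(2mgh/k) = √(2 × 3.8 × 10 × 4.6 / 1900) = 0.4290 m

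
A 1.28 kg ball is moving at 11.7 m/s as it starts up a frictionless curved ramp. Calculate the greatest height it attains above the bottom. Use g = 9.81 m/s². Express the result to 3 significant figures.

h = 6.98 m

By energy conservation, ½mv² = mgh
h = v²/(2g) = 11.7²/(2 × 9.81) = 6.977 m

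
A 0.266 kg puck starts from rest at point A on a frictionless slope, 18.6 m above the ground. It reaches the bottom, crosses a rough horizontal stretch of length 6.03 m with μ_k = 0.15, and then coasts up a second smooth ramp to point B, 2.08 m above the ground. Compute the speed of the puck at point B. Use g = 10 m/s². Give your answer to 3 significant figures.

v = 17.7 m/s

Energy at A: mgh₁ = (0.266)(10)(18.6) = 49.476 J
Friction loss: W_f = μ_k mg d = 2.406 J
At B: ½mv² + mgh₂ = mgh₁ − W_f
½mv² = 49.476 − 2.406 − 5.5328 = 41.537 J
v = √(2 × 41.537/0.266) = 17.67 m/s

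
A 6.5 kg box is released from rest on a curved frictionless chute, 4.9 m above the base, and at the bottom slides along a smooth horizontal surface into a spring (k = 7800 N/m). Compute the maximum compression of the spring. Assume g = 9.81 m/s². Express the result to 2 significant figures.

x = 0.28 m

At max compression the box is momentarily at rest: mgh = ½kx²
x = √(2mgh/k) = √(2 × 6.5 × 9.81 × 4.9 / 7800) = 0.2830 m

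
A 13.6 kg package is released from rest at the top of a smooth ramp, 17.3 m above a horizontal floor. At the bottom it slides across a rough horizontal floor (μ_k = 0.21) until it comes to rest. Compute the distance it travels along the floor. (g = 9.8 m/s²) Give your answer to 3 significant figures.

d = 82.4 m

Energy bookkeeping (friction removes W_f = μ_k N d):
At rest all PE has been dissipated by friction: mgh = μ_k m g d
d = h/μ_k = 17.3/0.21 = 82.38 m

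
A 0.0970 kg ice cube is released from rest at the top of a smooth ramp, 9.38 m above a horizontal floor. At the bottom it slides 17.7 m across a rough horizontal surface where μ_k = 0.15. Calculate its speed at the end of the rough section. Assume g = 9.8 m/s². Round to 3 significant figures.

Applying the work–energy principle:
mgh = ½mv² + μ_k m g d
W_f = μ_k mg d = (0.15)(0.0970)(9.8)(17.7) = 2.524 J
½mv² = mgh − W_f = 8.9166 − 2.524 = 6.3928 J
v = √(2 × 6.3928/0.0970) = 11.48 m/s

v = 11.5 m/s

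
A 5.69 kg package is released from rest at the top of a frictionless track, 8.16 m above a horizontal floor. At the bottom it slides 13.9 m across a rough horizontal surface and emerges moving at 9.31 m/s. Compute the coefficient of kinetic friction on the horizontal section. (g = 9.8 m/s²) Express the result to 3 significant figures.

Energy at the top = energy at the end + work done against friction:
mgh = ½mv² + μ_k m g d
mgh = 455.02 J; ½mv² = 246.59 J
W_f = 455.02 − 246.59 = 208.4 J
μ_k = W_f/(mg·d) = 208.4/(55.76 × 13.9) = 0.2689

μ_k = 0.269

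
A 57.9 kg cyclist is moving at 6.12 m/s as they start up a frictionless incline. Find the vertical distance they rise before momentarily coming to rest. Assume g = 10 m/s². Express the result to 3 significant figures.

h = 1.87 m

By energy conservation, ½mv² = mgh
h = v²/(2g) = 6.12²/(2 × 10) = 1.873 m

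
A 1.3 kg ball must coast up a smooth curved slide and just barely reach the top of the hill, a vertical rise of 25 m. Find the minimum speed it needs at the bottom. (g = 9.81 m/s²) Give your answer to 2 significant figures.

v = 22 m/s

At the top it is momentarily at rest, so all KE converts to PE: ½mv² = mgh
v = √(2gh) = √(2 × 9.81 × 25) = 22.15 m/s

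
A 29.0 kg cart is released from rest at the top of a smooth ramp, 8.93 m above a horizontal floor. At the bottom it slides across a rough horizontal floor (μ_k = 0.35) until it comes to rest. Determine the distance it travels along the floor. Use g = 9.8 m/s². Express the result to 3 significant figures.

Energy bookkeeping (friction removes W_f = μ_k N d):
At rest all PE has been dissipated by friction: mgh = μ_k m g d
d = h/μ_k = 8.93/0.35 = 25.51 m

d = 25.5 m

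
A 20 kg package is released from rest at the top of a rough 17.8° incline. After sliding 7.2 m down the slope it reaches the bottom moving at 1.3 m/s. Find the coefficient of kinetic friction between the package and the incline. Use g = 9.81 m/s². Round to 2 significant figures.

mgh = ½mv² + μ_k (mg cosθ) L, with h = L sinθ
mgL sinθ = 431.84 J; ½mv² = 16.900 J
W_f = 431.84 − 16.900 = 414.9 J
μ_k = W_f/(mg cosθ · L) = 414.9/(186.8 × 7.2) = 0.3085

μ_k = 0.31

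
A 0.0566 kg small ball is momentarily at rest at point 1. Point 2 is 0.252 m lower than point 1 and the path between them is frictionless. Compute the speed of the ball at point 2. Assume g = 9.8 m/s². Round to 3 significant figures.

v = 2.22 m/s

By conservation of mechanical energy, mgh = ½mv²
v = √(2gh) = √(2 × 9.8 × 0.252) = √4.9392 = 2.222 m/s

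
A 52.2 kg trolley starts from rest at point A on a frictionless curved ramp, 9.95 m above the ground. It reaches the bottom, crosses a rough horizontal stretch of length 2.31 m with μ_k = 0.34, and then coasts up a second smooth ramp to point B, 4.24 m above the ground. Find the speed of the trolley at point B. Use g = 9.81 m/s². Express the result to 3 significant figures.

v = 9.83 m/s

Energy at A: mgh₁ = (52.2)(9.81)(9.95) = 5095.2 J
Friction loss: W_f = μ_k mg d = 402.2 J
At B: ½mv² + mgh₂ = mgh₁ − W_f
½mv² = 5095.2 − 402.2 − 2171.2 = 2521.8 J
v = √(2 × 2521.8/52.2) = 9.830 m/s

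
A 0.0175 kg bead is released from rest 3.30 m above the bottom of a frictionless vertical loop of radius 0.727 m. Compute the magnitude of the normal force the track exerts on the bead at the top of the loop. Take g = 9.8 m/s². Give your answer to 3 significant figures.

Energy from release to top (height 2r): mgh = ½mv_top² + mg(2r)
v_top² = 2g(h − 2r) = 2(9.8)(3.30 − 1.454) = 36.182 m²/s²
At the top, both N and weight point toward the centre: N + mg = mv_top²/r
N = m(v_top²/r − g) = 0.0175(36.182/0.727 − 9.8) = 0.6994 N

N = 0.699 N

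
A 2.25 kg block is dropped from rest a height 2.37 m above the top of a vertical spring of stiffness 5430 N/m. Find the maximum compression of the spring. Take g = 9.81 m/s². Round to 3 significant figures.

Measuring PE from the top of the relaxed spring, at max compression the block has dropped H + x with zero KE, so:
mg(H + x) = ½kx²
½(5430)x² − (2.25)(9.81)x − (2.25)(9.81)(2.37) = 0
2715x² − 22.07x − 52.31 = 0
x = [22.07 + √(487.2 + 568106)]/(2 × 2715) = 0.1429 m

x = 0.143 m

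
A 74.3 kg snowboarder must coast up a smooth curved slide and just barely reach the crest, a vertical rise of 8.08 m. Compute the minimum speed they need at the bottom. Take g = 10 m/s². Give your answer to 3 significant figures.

At the top they are momentarily at rest, so all KE converts to PE: ½mv² = mgh
v = √(2gh) = √(2 × 10 × 8.08) = 12.71 m/s

v = 12.7 m/s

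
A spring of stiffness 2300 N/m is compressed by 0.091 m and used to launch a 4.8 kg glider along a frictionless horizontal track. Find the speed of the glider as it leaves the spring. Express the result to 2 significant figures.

Conservation of energy: ½kx² = ½mv²
v = x√(k/m) = 0.091 × √(2300/4.8) = 1.992 m/s

v = 2.0 m/s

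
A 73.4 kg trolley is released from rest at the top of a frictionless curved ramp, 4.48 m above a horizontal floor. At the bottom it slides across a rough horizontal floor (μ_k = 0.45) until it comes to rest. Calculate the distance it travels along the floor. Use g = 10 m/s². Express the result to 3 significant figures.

d = 9.96 m

Applying the work–energy principle:
At rest all PE has been dissipated by friction: mgh = μ_k m g d
d = h/μ_k = 4.48/0.45 = 9.956 m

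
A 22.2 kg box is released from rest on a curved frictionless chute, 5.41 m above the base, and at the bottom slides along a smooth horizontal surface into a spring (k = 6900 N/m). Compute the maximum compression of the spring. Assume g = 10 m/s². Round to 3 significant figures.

x = 0.590 m

At max compression the box is momentarily at rest: mgh = ½kx²
x = √(2mgh/k) = √(2 × 22.2 × 10 × 5.41 / 6900) = 0.5900 m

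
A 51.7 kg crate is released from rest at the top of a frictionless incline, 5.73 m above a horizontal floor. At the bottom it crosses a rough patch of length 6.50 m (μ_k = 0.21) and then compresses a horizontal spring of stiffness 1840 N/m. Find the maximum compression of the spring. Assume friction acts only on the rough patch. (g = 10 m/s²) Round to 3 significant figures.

x = 1.57 m

Initial energy: E₁ = mgh = (51.7)(10)(5.73) = 2962.4 J
Friction removes W_f = μ_k mg d = (0.21)(51.7)(10)(6.50) = 705.7 J
Energy reaching the spring: E = 2962.4 − 705.7 = 2256.7 J
At max compression ½kx² = E ⇒ x = √(2E/k) = √(2 × 2256.7/1840) = 1.566 m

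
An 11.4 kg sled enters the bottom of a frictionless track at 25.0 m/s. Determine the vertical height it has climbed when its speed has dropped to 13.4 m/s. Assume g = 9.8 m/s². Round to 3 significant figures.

h = 22.7 m

Conservation of energy: ½mv₁² = ½mv₂² + mgh
h = (v₁² − v₂²)/(2g) = (25.0² − 13.4²)/(2 × 9.8) = 22.73 m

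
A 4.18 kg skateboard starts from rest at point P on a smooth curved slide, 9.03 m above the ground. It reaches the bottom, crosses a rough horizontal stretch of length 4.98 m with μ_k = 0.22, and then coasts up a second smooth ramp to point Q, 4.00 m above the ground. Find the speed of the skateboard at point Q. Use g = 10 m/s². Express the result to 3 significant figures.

v = 8.87 m/s

Energy at P: mgh₁ = (4.18)(10)(9.03) = 377.45 J
Friction loss: W_f = μ_k mg d = 45.80 J
At Q: ½mv² + mgh₂ = mgh₁ − W_f
½mv² = 377.45 − 45.80 − 167.20 = 164.46 J
v = √(2 × 164.46/4.18) = 8.871 m/s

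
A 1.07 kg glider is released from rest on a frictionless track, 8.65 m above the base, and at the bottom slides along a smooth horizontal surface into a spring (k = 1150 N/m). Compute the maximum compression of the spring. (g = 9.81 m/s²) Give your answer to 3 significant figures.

Energy conservation (no friction) from release to max compression: mgh = ½kx²
x = √(2mgh/k) = √(2 × 1.07 × 9.81 × 8.65 / 1150) = 0.3974 m

x = 0.397 m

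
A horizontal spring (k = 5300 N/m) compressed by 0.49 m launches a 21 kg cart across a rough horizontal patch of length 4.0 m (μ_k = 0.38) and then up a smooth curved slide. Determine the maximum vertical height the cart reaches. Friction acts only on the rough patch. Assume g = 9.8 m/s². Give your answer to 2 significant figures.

Spring energy: E₀ = ½kx² = ½(5300)(0.49)² = 636.26 J
Friction: W_f = μ_k mg d = (0.38)(21)(9.8)(4.0) = 312.8 J
Energy at base of ramp: E = 636.26 − 312.8 = 323.45 J
At max height all remaining energy is PE: mgh = E ⇒ h = E/(mg) = 323.45/(21 × 9.8) = 1.572 m

h = 1.6 m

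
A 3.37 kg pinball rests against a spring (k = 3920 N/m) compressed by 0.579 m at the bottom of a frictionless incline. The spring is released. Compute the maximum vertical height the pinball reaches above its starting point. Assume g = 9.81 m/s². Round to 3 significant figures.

All spring PE becomes gravitational PE at the highest point: ½kx² = mgh
h = kx²/(2mg) = (3920)(0.579)²/(2 × 3.37 × 9.81) = 19.88 m

h = 19.9 m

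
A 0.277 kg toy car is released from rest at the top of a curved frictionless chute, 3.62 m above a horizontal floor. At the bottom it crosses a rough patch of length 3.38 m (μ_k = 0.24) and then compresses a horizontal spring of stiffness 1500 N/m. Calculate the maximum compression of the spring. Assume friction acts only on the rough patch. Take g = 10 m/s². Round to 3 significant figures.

x = 0.102 m

Initial energy: E₁ = mgh = (0.277)(10)(3.62) = 10.027 J
Friction removes W_f = μ_k mg d = (0.24)(0.277)(10)(3.38) = 2.247 J
Energy reaching the spring: E = 10.027 − 2.247 = 7.7804 J
At max compression ½kx² = E ⇒ x = √(2E/k) = √(2 × 7.7804/1500) = 0.1019 m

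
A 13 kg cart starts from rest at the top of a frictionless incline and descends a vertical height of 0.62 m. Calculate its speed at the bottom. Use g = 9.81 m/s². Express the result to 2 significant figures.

Equating total energy at the two states: mgh = ½mv²
v = √(2gh) = √(2 × 9.81 × 0.62) = √12.164 = 3.488 m/s

v = 3.5 m/s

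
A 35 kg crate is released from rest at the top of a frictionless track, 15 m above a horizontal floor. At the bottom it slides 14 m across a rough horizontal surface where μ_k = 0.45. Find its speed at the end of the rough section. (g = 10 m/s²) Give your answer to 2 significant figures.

Energy bookkeeping (friction removes W_f = μ_k N d):
mgh = ½mv² + μ_k m g d
W_f = μ_k mg d = (0.45)(35)(10)(14) = 2205 J
½mv² = mgh − W_f = 5250.0 − 2205 = 3045.0 J
v = √(2 × 3045.0/35) = 13.19 m/s

v = 13 m/s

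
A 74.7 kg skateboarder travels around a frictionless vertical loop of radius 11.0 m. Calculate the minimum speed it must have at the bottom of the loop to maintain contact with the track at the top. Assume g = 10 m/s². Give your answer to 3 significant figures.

v = 23.5 m/s

At the top: mg = mv_top²/r ⇒ v_top² = gr = 110.0 m²/s²
Energy from bottom to top (height 2r): ½mv_bot² = ½mv_top² + mg(2r)
v_bot² = gr + 4gr = 5gr = 550.0
v_bot = √(5gr) = 23.45 m/s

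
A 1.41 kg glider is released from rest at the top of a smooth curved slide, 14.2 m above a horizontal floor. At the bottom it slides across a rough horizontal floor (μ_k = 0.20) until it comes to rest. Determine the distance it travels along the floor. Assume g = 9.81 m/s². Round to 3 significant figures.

d = 71.0 m

Energy bookkeeping (friction removes W_f = μ_k N d):
At rest all PE has been dissipated by friction: mgh = μ_k m g d
d = h/μ_k = 14.2/0.20 = 71.00 m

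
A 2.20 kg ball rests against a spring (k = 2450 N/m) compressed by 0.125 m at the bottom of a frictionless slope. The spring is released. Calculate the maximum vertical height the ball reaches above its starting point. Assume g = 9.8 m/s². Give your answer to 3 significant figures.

h = 0.888 m

At maximum height the ball is at rest, so ½kx² = mgh
h = kx²/(2mg) = (2450)(0.125)²/(2 × 2.20 × 9.8) = 0.8878 m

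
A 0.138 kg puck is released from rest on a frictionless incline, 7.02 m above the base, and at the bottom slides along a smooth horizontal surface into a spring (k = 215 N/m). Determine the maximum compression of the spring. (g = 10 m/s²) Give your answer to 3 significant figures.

x = 0.300 m

Energy conservation (no friction) from release to max compression: mgh = ½kx²
x = √(2mgh/k) = √(2 × 0.138 × 10 × 7.02 / 215) = 0.3002 m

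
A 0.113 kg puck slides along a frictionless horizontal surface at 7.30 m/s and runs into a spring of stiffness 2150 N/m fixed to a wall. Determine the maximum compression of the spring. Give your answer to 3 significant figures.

x = 0.0529 m

At max compression the puck is momentarily at rest: ½mv² = ½kx²
x = v√(m/k) = 7.30 × √(0.113/2150) = 0.05292 m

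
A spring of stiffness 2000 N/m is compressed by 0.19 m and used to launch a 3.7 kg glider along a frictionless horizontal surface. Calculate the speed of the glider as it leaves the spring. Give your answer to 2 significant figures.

The glider leaves the spring when the spring is at natural length, so ½kx² = ½mv²
v = x√(k/m) = 0.19 × √(2000/3.7) = 4.417 m/s

v = 4.4 m/s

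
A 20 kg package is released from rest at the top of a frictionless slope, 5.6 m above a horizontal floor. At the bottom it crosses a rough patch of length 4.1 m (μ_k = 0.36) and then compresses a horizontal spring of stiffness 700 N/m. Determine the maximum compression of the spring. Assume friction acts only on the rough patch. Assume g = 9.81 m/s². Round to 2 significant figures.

Initial energy: E₁ = mgh = (20)(9.81)(5.6) = 1098.7 J
Friction removes W_f = μ_k mg d = (0.36)(20)(9.81)(4.1) = 289.6 J
Energy reaching the spring: E = 1098.7 − 289.6 = 809.13 J
At max compression ½kx² = E ⇒ x = √(2E/k) = √(2 × 809.13/700) = 1.520 m

x = 1.5 m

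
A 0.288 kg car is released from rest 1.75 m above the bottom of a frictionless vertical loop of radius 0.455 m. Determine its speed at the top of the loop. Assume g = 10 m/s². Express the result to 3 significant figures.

v = 4.10 m/s

Energy conservation: mgh = ½mv_top² + mg(2r)
v_top² = 2g(h − 2r) = 2(10)(1.75 − 0.9100) = 16.80
v_top = 4.099 m/s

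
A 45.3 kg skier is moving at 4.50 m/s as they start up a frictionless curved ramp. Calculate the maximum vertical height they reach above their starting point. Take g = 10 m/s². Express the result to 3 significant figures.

h = 1.01 m

Setting KE at the bottom equal to PE gained: ½mv² = mgh
h = v²/(2g) = 4.50²/(2 × 10) = 1.012 m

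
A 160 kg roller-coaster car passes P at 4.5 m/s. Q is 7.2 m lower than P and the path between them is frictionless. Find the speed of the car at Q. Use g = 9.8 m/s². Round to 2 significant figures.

v = 13 m/s

Mechanical energy is conserved (no friction): ½mv₀² + mgh = ½mv²
v² = v₀² + 2gh = (4.5)² + 2(9.8)(7.2) = 161.37
v = √161.37 = 12.70 m/s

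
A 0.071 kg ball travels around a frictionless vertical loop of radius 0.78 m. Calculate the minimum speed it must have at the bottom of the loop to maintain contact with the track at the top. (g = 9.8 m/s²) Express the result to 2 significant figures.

v = 6.2 m/s

At the top: mg = mv_top²/r ⇒ v_top² = gr = 7.644 m²/s²
Energy from bottom to top (height 2r): ½mv_bot² = ½mv_top² + mg(2r)
v_bot² = gr + 4gr = 5gr = 38.22
v_bot = √(5gr) = 6.182 m/s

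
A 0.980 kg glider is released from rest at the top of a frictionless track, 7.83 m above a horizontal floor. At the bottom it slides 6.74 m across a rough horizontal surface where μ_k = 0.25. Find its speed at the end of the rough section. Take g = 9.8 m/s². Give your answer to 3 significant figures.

Energy bookkeeping (friction removes W_f = μ_k N d):
mgh = ½mv² + μ_k m g d
W_f = μ_k mg d = (0.25)(0.980)(9.8)(6.74) = 16.18 J
½mv² = mgh − W_f = 75.199 − 16.18 = 59.017 J
v = √(2 × 59.017/0.980) = 10.97 m/s

v = 11.0 m/s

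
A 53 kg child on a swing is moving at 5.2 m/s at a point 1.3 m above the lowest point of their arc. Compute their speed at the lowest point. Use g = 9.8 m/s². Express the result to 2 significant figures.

v = 7.2 m/s

By conservation of mechanical energy, ½mv₀² + mgh = ½mv²
v² = v₀² + 2gh = (5.2)² + 2(9.8)(1.3) = 52.520
v = √52.520 = 7.247 m/s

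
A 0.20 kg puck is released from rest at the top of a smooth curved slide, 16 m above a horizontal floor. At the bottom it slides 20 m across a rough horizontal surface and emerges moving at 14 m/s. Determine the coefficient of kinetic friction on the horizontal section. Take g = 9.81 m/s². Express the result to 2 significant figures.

Energy bookkeeping (friction removes W_f = μ_k N d):
mgh = ½mv² + μ_k m g d
mgh = 31.392 J; ½mv² = 19.600 J
W_f = 31.392 − 19.600 = 11.79 J
μ_k = W_f/(mg·d) = 11.79/(1.962 × 20) = 0.3005

μ_k = 0.30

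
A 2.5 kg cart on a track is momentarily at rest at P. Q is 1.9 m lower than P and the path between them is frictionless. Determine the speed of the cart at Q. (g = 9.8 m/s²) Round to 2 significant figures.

Energy conservation between the two points: mgh = ½mv²
v = √(2gh) = √(2 × 9.8 × 1.9) = √37.240 = 6.102 m/s

v = 6.1 m/s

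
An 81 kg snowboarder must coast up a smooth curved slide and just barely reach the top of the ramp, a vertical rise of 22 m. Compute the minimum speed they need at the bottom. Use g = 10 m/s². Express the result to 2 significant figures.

At the top they are momentarily at rest, so all KE converts to PE: ½mv² = mgh
v = √(2gh) = √(2 × 10 × 22) = 20.98 m/s

v = 21 m/s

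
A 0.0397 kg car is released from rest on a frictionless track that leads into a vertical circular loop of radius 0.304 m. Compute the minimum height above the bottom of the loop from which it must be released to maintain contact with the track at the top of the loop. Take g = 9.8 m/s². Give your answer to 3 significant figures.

h = 0.760 m

At the top, for minimum speed gravity alone supplies the centripetal force: mg = mv_top²/r ⇒ v_top² = gr = 2.979 m²/s²
Energy conservation from release height h to the top (height 2r): mgh = ½mv_top² + mg(2r)
h = v_top²/(2g) + 2r = r/2 + 2r = 5r/2 = 0.7600 m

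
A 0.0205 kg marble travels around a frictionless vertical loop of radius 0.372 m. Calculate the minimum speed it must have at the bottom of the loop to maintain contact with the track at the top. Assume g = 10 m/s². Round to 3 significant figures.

v = 4.31 m/s

At the top: mg = mv_top²/r ⇒ v_top² = gr = 3.720 m²/s²
Energy from bottom to top (height 2r): ½mv_bot² = ½mv_top² + mg(2r)
v_bot² = gr + 4gr = 5gr = 18.60
v_bot = √(5gr) = 4.313 m/s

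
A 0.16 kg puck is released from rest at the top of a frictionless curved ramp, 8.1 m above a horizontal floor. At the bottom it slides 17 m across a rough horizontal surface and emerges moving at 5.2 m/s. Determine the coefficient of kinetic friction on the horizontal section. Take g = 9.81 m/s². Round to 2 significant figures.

μ_k = 0.40

Energy at the top = energy at the end + work done against friction:
mgh = ½mv² + μ_k m g d
mgh = 12.714 J; ½mv² = 2.1632 J
W_f = 12.714 − 2.1632 = 10.55 J
μ_k = W_f/(mg·d) = 10.55/(1.570 × 17) = 0.3954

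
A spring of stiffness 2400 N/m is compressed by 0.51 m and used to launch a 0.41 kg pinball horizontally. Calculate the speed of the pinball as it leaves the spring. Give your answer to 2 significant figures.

Spring PE converts entirely to kinetic energy: ½kx² = ½mv²
v = x√(k/m) = 0.51 × √(2400/0.41) = 39.02 m/s

v = 39 m/s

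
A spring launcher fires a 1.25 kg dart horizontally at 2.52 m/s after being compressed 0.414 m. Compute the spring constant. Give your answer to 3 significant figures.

k = 46.3 N/m

½kx² = ½mv²
k = mv²/x² = (1.25)(2.52)²/(0.414)² = 46.31 N/m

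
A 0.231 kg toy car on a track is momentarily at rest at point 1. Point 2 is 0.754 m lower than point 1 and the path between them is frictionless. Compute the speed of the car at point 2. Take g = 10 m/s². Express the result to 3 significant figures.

By conservation of mechanical energy, mgh = ½mv²
v = √(2gh) = √(2 × 10 × 0.754) = √15.080 = 3.883 m/s

v = 3.88 m/s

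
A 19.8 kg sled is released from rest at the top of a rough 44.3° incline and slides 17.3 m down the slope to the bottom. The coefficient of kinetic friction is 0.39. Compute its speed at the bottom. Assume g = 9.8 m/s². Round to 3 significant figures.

v = 11.9 m/s

Energy: mgh = ½mv² + W_f, with h = L sinθ and W_f = μ_k (mg cosθ) L
mgh = mgL sinθ = (19.8)(9.8)(17.3)sin44.3° = 2344.5 J
W_f = μ_k mg cosθ · L = (0.39)(19.8)(9.8)cos44.3°·17.3 = 937.0 J
½mv² = 2344.5 − 937.0 = 1407.5 J
v = √(2 × 1407.5/19.8) = 11.92 m/s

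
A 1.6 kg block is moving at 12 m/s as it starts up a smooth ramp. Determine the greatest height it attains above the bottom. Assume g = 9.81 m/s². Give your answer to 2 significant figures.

By energy conservation, ½mv² = mgh
h = v²/(2g) = 12²/(2 × 9.81) = 7.339 m

h = 7.3 m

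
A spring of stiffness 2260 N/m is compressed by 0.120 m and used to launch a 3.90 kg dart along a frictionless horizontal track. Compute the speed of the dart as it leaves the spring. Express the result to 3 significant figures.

v = 2.89 m/s

Conservation of energy: ½kx² = ½mv²
v = x√(k/m) = 0.120 × √(2260/3.90) = 2.889 m/s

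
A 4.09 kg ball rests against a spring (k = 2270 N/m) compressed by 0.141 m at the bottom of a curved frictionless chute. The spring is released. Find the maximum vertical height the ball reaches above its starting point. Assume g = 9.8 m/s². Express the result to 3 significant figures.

At maximum height the ball is at rest, so ½kx² = mgh
h = kx²/(2mg) = (2270)(0.141)²/(2 × 4.09 × 9.8) = 0.5630 m

h = 0.563 m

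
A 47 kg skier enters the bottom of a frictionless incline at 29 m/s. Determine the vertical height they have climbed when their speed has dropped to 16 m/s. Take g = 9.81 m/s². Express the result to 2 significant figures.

Energy balance between the two points: ½mv₁² = ½mv₂² + mgh
h = (v₁² − v₂²)/(2g) = (29² − 16²)/(2 × 9.81) = 29.82 m

h = 30 m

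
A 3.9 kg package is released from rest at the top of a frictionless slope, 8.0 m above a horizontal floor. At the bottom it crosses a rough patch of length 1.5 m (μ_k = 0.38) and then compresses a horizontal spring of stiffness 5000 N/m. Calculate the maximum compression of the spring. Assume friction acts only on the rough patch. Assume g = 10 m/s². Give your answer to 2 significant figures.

Initial energy: E₁ = mgh = (3.9)(10)(8.0) = 312.00 J
Friction removes W_f = μ_k mg d = (0.38)(3.9)(10)(1.5) = 22.23 J
Energy reaching the spring: E = 312.00 − 22.23 = 289.77 J
At max compression ½kx² = E ⇒ x = √(2E/k) = √(2 × 289.77/5000) = 0.3405 m

x = 0.34 m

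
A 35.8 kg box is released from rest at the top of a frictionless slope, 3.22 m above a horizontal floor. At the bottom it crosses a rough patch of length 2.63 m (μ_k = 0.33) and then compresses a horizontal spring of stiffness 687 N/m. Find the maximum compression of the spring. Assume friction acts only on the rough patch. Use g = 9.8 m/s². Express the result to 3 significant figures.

x = 1.55 m

Initial energy: E₁ = mgh = (35.8)(9.8)(3.22) = 1129.7 J
Friction removes W_f = μ_k mg d = (0.33)(35.8)(9.8)(2.63) = 304.5 J
Energy reaching the spring: E = 1129.7 − 304.5 = 825.21 J
At max compression ½kx² = E ⇒ x = √(2E/k) = √(2 × 825.21/687) = 1.550 m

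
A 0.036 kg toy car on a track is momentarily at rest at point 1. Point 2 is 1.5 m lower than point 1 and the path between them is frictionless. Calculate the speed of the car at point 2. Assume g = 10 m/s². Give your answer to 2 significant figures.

v = 5.5 m/s

Energy conservation between the two points: mgh = ½mv²
v = √(2gh) = √(2 × 10 × 1.5) = √30.000 = 5.477 m/s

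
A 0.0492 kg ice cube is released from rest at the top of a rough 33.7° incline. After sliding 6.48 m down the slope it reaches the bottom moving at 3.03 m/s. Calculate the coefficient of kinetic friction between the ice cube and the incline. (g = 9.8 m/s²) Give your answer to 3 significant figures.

mgh = ½mv² + μ_k (mg cosθ) L, with h = L sinθ
mgL sinθ = 1.7336 J; ½mv² = 0.22585 J
W_f = 1.7336 − 0.22585 = 1.508 J
μ_k = W_f/(mg cosθ · L) = 1.508/(0.4011 × 6.48) = 0.5800

μ_k = 0.580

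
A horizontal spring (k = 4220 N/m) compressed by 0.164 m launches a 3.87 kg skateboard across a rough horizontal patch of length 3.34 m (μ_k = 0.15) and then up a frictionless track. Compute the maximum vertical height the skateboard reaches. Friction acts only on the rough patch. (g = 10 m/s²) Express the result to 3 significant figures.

Spring energy: E₀ = ½kx² = ½(4220)(0.164)² = 56.751 J
Friction: W_f = μ_k mg d = (0.15)(3.87)(10)(3.34) = 19.39 J
Energy at base of ramp: E = 56.751 − 19.39 = 37.362 J
At max height all remaining energy is PE: mgh = E ⇒ h = E/(mg) = 37.362/(3.87 × 10) = 0.9654 m

h = 0.965 m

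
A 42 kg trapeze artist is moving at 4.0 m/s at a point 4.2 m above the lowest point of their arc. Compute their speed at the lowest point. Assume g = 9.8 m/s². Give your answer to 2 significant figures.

v = 9.9 m/s

Mechanical energy is conserved (no friction): ½mv₀² + mgh = ½mv²
v² = v₀² + 2gh = (4.0)² + 2(9.8)(4.2) = 98.320
v = √98.320 = 9.916 m/s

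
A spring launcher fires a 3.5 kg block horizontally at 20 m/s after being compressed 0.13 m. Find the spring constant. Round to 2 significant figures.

½kx² = ½mv²
k = mv²/x² = (3.5)(20)²/(0.13)² = 82840 N/m

k = 83000 N/m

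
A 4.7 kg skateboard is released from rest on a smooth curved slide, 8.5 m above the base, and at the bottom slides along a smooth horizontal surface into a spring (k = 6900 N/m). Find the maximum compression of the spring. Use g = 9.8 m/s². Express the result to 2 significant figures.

Energy conservation (no friction) from release to max compression: mgh = ½kx²
x = √(2mgh/k) = √(2 × 4.7 × 9.8 × 8.5 / 6900) = 0.3369 m

x = 0.34 m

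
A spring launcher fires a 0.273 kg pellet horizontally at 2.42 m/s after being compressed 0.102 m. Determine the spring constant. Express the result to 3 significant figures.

k = 154 N/m

½kx² = ½mv²
k = mv²/x² = (0.273)(2.42)²/(0.102)² = 153.7 N/m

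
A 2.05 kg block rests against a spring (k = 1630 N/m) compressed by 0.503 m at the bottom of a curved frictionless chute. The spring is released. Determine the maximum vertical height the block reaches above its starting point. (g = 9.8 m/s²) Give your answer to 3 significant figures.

At maximum height the block is at rest, so ½kx² = mgh
h = kx²/(2mg) = (1630)(0.503)²/(2 × 2.05 × 9.8) = 10.26 m

h = 10.3 m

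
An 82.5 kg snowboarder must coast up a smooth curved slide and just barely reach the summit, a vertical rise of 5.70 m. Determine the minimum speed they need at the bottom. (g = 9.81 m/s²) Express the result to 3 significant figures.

v = 10.6 m/s

At the top they are momentarily at rest, so all KE converts to PE: ½mv² = mgh
v = √(2gh) = √(2 × 9.81 × 5.70) = 10.58 m/s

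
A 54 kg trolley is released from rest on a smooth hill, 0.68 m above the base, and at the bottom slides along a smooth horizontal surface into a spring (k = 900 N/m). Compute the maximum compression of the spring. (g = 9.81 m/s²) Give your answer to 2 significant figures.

x = 0.89 m

Energy conservation (no friction) from release to max compression: mgh = ½kx²
x = √(2mgh/k) = √(2 × 54 × 9.81 × 0.68 / 900) = 0.8947 m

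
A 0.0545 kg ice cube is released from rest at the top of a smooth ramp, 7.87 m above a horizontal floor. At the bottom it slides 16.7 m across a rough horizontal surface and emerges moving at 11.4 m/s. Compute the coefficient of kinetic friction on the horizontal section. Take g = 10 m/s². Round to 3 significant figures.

Energy at the top = energy at the end + work done against friction:
mgh = ½mv² + μ_k m g d
mgh = 4.2892 J; ½mv² = 3.5414 J
W_f = 4.2892 − 3.5414 = 0.7477 J
μ_k = W_f/(mg·d) = 0.7477/(0.5450 × 16.7) = 0.08216

μ_k = 0.0822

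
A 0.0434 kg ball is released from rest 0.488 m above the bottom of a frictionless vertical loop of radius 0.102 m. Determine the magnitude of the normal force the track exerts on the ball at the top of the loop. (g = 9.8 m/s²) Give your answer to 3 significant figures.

Energy from release to top (height 2r): mgh = ½mv_top² + mg(2r)
v_top² = 2g(h − 2r) = 2(9.8)(0.488 − 0.2040) = 5.5664 m²/s²
At the top, both N and weight point toward the centre: N + mg = mv_top²/r
N = m(v_top²/r − g) = 0.0434(5.5664/0.102 − 9.8) = 1.943 N

N = 1.94 N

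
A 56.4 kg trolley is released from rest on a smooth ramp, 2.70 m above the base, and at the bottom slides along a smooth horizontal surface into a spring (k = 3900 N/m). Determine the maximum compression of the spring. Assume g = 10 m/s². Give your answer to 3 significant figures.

Energy conservation (no friction) from release to max compression: mgh = ½kx²
x = √(2mgh/k) = √(2 × 56.4 × 10 × 2.70 / 3900) = 0.8837 m

x = 0.884 m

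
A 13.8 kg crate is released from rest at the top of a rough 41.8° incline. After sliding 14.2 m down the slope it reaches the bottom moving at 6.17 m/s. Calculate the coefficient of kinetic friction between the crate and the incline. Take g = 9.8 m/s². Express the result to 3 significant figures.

μ_k = 0.711

The energy dissipated by friction is the PE lost minus the KE gained:
mgL sinθ = 1280.0 J; ½mv² = 262.68 J
W_f = 1280.0 − 262.68 = 1017 J
μ_k = W_f/(mg cosθ · L) = 1017/(100.8 × 14.2) = 0.7106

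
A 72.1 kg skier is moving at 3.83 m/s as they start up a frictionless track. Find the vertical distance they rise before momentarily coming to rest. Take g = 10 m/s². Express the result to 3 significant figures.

By energy conservation, ½mv² = mgh
h = v²/(2g) = 3.83²/(2 × 10) = 0.7334 m

h = 0.733 m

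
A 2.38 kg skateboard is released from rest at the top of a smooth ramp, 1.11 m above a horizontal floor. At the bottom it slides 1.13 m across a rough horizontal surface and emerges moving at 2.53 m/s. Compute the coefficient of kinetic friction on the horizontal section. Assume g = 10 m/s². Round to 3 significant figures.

μ_k = 0.699

Energy at the top = energy at the end + work done against friction:
mgh = ½mv² + μ_k m g d
mgh = 26.418 J; ½mv² = 7.6171 J
W_f = 26.418 − 7.6171 = 18.80 J
μ_k = W_f/(mg·d) = 18.80/(23.80 × 1.13) = 0.6991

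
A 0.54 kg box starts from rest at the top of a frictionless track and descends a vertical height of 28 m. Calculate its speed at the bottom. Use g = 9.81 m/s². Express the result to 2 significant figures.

v = 23 m/s

Mechanical energy is conserved (no friction): mgh = ½mv²
v = √(2gh) = √(2 × 9.81 × 28) = √549.36 = 23.44 m/s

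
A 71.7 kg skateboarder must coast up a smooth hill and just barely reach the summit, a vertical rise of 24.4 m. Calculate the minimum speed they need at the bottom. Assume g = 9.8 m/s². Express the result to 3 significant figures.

At the top they are momentarily at rest, so all KE converts to PE: ½mv² = mgh
v = √(2gh) = √(2 × 9.8 × 24.4) = 21.87 m/s

v = 21.9 m/s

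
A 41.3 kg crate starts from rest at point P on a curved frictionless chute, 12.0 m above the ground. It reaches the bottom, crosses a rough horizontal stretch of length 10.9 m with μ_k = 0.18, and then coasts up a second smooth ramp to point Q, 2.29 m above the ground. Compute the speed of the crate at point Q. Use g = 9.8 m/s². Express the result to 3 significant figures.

v = 12.3 m/s

Energy at P: mgh₁ = (41.3)(9.8)(12.0) = 4856.9 J
Friction loss: W_f = μ_k mg d = 794.1 J
At Q: ½mv² + mgh₂ = mgh₁ − W_f
½mv² = 4856.9 − 794.1 − 926.85 = 3135.9 J
v = √(2 × 3135.9/41.3) = 12.32 m/s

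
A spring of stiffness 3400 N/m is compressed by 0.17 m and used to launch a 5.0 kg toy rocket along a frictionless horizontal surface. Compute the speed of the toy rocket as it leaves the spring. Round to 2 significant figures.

The toy rocket leaves the spring when the spring is at natural length, so ½kx² = ½mv²
v = x√(k/m) = 0.17 × √(3400/5.0) = 4.433 m/s

v = 4.4 m/s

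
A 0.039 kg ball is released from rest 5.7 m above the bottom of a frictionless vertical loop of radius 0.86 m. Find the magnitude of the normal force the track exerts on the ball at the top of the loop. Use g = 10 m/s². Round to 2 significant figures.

N = 3.2 N

Energy from release to top (height 2r): mgh = ½mv_top² + mg(2r)
v_top² = 2g(h − 2r) = 2(10)(5.7 − 1.720) = 79.600 m²/s²
At the top, both N and weight point toward the centre: N + mg = mv_top²/r
N = m(v_top²/r − g) = 0.039(79.600/0.86 − 10) = 3.220 N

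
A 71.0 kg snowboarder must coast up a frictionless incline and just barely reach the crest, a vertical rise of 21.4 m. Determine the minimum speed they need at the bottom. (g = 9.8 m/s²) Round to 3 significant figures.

v = 20.5 m/s

At the top they are momentarily at rest, so all KE converts to PE: ½mv² = mgh
v = √(2gh) = √(2 × 9.8 × 21.4) = 20.48 m/s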